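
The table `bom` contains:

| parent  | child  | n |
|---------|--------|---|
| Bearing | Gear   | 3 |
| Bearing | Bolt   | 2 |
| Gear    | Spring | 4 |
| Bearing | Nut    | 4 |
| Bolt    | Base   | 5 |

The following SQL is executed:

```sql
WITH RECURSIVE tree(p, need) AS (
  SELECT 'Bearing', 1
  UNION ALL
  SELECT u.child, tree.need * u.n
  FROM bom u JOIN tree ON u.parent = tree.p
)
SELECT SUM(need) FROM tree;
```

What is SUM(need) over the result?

Base: (Bearing, need=1).
Iteration 1: components of {Bearing} -> Bolt = 1*2 = 2, Gear = 1*3 = 3, Nut = 1*4 = 4.
Iteration 2: components of {Bolt,Gear,Nut} -> Base = 2*5 = 10, Spring = 3*4 = 12.
Iteration 3: no further components; recursion stops.
SUM(need) = 1 + 3 + 2 + 4 + 12 + 10 = 32.

32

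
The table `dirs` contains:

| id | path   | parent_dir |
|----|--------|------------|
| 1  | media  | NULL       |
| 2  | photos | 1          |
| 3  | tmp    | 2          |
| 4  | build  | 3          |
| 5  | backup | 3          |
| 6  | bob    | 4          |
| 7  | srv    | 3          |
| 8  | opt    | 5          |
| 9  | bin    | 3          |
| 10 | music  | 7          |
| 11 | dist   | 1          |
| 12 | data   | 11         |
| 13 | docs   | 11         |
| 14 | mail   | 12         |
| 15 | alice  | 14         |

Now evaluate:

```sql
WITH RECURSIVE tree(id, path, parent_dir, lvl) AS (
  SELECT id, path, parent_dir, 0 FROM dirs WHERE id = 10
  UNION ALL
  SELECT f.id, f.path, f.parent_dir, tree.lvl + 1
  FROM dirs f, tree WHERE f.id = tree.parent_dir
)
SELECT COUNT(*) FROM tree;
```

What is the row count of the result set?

5

Base: id=10 (music), parent_dir=7, lvl 0.
Iteration 1: join on id=7 -> srv (id 7, parent_dir=3, lvl 1).
Iteration 2: join on id=3 -> tmp (id 3, parent_dir=2, lvl 2).
Iteration 3: join on id=2 -> photos (id 2, parent_dir=1, lvl 3).
Iteration 4: join on id=1 -> media (id 1, parent_dir=NULL, lvl 4).
Iteration 5: parent_dir is NULL; no match; recursion stops.
Total rows emitted: 5.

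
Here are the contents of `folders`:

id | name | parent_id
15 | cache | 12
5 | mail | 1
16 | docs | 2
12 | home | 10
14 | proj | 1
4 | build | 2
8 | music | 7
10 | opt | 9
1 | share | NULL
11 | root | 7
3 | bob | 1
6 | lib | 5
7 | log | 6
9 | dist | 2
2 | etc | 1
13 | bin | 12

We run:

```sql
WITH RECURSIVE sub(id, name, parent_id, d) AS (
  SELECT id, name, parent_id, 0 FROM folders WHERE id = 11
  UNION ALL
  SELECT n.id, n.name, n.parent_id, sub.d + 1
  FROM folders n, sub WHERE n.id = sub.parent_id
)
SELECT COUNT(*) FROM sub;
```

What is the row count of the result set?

5

Base: id=11 (root), parent_id=7, d 0.
Iteration 1: join on id=7 -> log (id 7, parent_id=6, d 1).
Iteration 2: join on id=6 -> lib (id 6, parent_id=5, d 2).
Iteration 3: join on id=5 -> mail (id 5, parent_id=1, d 3).
Iteration 4: join on id=1 -> share (id 1, parent_id=NULL, d 4).
Iteration 5: parent_id is NULL; no match; recursion stops.
Total rows emitted: 5.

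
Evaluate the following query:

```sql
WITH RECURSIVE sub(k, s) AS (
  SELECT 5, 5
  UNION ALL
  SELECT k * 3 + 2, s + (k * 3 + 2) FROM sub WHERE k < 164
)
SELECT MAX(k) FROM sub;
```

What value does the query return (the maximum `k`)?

485

Base: k=5, s=5.
Iteration 1: 5 < 164 holds -> k = 5 * 3 + 2 = 17, s = 5 + 17 = 22.
Iteration 2: 17 < 164 holds -> k = 17 * 3 + 2 = 53, s = 22 + 53 = 75.
Iteration 3: 53 < 164 holds -> k = 53 * 3 + 2 = 161, s = 75 + 161 = 236.
Iteration 4: 161 < 164 holds -> k = 161 * 3 + 2 = 485, s = 236 + 485 = 721.
Iteration 5: 485 < 164 fails; recursion stops.
k values: 5, 17, 53, 161, 485; the maximum is 485.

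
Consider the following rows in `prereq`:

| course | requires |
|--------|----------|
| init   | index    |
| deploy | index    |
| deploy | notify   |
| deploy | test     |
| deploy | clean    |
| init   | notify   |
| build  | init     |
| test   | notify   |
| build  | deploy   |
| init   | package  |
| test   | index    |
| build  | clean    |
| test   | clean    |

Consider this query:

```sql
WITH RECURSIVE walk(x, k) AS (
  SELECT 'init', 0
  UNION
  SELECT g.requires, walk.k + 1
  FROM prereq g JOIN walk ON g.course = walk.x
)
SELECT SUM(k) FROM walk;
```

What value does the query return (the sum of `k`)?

Base: (init, k=0).
Iteration 1: edges from {init} -> (index, k=1), (notify, k=1), (package, k=1).
Iteration 2: no outgoing edges from {index,notify,package}; recursion stops.
SUM(k) = 0 + 1 + 1 + 1 = 3.

3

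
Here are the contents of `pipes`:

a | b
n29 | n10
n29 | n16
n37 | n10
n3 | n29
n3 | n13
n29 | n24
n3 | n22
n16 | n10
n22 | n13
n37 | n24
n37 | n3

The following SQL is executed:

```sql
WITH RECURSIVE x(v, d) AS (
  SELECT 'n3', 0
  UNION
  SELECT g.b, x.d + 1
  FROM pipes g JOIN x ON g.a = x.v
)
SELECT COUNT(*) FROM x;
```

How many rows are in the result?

Base: (n3, d=0).
Iteration 1: edges from {n3} -> (n13, d=1), (n22, d=1), (n29, d=1).
Iteration 2: edges from {n13,n22,n29} -> (n10, d=2), (n13, d=2), (n16, d=2), (n24, d=2).
Iteration 3: edges from {n10,n13,n16,n24} -> (n10, d=3).
Iteration 4: no outgoing edges from {n10}; recursion stops.
Total rows emitted: 9.

9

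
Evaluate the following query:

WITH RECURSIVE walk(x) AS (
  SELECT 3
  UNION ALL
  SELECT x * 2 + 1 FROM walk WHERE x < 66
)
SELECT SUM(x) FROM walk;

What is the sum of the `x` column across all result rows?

246

Base: x=3.
Iteration 1: 3 < 66 holds -> x = 3 * 2 + 1 = 7.
Iteration 2: 7 < 66 holds -> x = 7 * 2 + 1 = 15.
Iteration 3: 15 < 66 holds -> x = 15 * 2 + 1 = 31.
Iteration 4: 31 < 66 holds -> x = 31 * 2 + 1 = 63.
Iteration 5: 63 < 66 holds -> x = 63 * 2 + 1 = 127.
Iteration 6: 127 < 66 fails; recursion stops.
SUM(x) = 3 + 7 + 15 + 31 + 63 + 127 = 246.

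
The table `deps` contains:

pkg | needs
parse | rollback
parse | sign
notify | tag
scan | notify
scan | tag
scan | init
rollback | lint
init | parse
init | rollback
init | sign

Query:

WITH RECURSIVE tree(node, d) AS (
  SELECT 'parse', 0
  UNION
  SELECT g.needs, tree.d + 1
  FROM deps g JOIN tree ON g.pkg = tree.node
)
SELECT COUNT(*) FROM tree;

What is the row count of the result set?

Base: (parse, d=0).
Iteration 1: edges from {parse} -> (rollback, d=1), (sign, d=1).
Iteration 2: edges from {rollback,sign} -> (lint, d=2).
Iteration 3: no outgoing edges from {lint}; recursion stops.
Total rows emitted: 4.

4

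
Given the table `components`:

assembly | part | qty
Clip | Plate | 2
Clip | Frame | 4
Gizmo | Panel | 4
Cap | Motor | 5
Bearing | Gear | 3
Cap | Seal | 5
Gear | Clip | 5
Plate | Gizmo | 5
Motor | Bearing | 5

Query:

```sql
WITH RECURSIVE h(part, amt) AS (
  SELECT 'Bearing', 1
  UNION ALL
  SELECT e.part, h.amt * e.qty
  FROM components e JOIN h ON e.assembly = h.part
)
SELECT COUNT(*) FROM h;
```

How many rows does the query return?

7

Base: (Bearing, amt=1).
Iteration 1: components of {Bearing} -> Gear = 1*3 = 3.
Iteration 2: components of {Gear} -> Clip = 3*5 = 15.
Iteration 3: components of {Clip} -> Frame = 15*4 = 60, Plate = 15*2 = 30.
Iteration 4: components of {Frame,Plate} -> Gizmo = 30*5 = 150.
Iteration 5: components of {Gizmo} -> Panel = 150*4 = 600.
Iteration 6: no further components; recursion stops.
Total rows emitted: 7.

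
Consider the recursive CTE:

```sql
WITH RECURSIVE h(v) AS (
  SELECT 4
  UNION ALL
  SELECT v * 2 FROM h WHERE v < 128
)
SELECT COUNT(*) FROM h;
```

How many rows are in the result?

Base: v=4.
Iteration 1: 4 < 128 holds -> v = 4 * 2 = 8.
Iteration 2: 8 < 128 holds -> v = 8 * 2 = 16.
Iteration 3: 16 < 128 holds -> v = 16 * 2 = 32.
Iteration 4: 32 < 128 holds -> v = 32 * 2 = 64.
Iteration 5: 64 < 128 holds -> v = 64 * 2 = 128.
Iteration 6: 128 < 128 fails; recursion stops.
Total rows emitted: 6.

6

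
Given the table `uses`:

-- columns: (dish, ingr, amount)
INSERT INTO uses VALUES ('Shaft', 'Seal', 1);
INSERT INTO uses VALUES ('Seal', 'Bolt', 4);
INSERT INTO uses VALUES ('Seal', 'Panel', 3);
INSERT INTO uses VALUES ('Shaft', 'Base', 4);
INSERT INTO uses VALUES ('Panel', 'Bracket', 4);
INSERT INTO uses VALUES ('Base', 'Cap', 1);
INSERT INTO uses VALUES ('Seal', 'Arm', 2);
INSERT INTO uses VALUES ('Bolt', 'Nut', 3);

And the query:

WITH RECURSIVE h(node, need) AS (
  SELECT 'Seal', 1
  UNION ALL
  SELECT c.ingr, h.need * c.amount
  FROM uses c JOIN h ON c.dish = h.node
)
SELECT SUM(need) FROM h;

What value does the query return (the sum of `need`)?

Base: (Seal, need=1).
Iteration 1: components of {Seal} -> Arm = 1*2 = 2, Bolt = 1*4 = 4, Panel = 1*3 = 3.
Iteration 2: components of {Arm,Bolt,Panel} -> Bracket = 3*4 = 12, Nut = 4*3 = 12.
Iteration 3: no further components; recursion stops.
SUM(need) = 1 + 4 + 3 + 2 + 12 + 12 = 34.

34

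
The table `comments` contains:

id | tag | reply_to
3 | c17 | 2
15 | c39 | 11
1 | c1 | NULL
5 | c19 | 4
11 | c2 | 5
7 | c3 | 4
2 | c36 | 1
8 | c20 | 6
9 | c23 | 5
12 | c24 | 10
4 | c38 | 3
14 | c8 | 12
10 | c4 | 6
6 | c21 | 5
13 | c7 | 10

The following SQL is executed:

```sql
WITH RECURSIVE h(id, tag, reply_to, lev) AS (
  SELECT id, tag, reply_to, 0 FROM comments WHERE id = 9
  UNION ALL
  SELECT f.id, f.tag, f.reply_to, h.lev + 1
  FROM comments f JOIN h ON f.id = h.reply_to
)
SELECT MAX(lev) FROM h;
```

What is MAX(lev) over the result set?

Base: id=9 (c23), reply_to=5, lev 0.
Iteration 1: join on id=5 -> c19 (id 5, reply_to=4, lev 1).
Iteration 2: join on id=4 -> c38 (id 4, reply_to=3, lev 2).
Iteration 3: join on id=3 -> c17 (id 3, reply_to=2, lev 3).
Iteration 4: join on id=2 -> c36 (id 2, reply_to=1, lev 4).
Iteration 5: join on id=1 -> c1 (id 1, reply_to=NULL, lev 5).
Iteration 6: reply_to is NULL; no match; recursion stops.
lev values: 0, 1, 2, 3, 4, 5; the maximum is 5.

5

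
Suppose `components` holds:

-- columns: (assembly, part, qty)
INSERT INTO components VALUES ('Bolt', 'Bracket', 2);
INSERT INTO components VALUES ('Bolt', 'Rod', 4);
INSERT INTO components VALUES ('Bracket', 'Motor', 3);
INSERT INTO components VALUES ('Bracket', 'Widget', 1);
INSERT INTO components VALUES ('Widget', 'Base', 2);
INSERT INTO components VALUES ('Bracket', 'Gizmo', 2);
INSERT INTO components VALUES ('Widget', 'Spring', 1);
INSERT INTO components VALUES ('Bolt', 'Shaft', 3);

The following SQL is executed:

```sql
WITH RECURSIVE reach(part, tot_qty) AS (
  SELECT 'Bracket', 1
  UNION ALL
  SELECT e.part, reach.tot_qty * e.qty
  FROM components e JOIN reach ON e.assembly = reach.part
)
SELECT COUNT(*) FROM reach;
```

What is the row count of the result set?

6

Base: (Bracket, tot_qty=1).
Iteration 1: components of {Bracket} -> Gizmo = 1*2 = 2, Motor = 1*3 = 3, Widget = 1*1 = 1.
Iteration 2: components of {Gizmo,Motor,Widget} -> Base = 1*2 = 2, Spring = 1*1 = 1.
Iteration 3: no further components; recursion stops.
Total rows emitted: 6.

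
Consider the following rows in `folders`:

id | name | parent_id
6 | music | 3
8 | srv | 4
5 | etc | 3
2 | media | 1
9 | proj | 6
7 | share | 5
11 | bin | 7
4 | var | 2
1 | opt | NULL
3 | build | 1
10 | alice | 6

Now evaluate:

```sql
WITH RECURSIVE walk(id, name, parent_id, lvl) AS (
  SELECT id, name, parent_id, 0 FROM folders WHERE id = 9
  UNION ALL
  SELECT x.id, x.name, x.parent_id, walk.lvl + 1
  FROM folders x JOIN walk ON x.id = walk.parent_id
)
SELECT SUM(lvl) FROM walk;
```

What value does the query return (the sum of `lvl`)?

Base: id=9 (proj), parent_id=6, lvl 0.
Iteration 1: join on id=6 -> music (id 6, parent_id=3, lvl 1).
Iteration 2: join on id=3 -> build (id 3, parent_id=1, lvl 2).
Iteration 3: join on id=1 -> opt (id 1, parent_id=NULL, lvl 3).
Iteration 4: parent_id is NULL; no match; recursion stops.
SUM(lvl) = 0 + 1 + 2 + 3 = 6.

6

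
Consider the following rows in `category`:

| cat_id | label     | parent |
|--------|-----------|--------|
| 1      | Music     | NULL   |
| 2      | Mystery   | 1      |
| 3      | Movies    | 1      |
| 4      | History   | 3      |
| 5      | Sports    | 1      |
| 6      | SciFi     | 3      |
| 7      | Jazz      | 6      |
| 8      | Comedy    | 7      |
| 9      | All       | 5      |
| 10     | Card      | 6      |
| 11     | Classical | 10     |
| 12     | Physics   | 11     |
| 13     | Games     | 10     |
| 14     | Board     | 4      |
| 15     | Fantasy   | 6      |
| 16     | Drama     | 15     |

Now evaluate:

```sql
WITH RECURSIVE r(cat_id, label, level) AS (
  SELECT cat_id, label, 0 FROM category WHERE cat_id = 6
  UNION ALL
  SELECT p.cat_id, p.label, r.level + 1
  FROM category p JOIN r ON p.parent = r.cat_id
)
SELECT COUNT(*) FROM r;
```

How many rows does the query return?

Base: cat_id=6 (SciFi) at level 0.
Iteration 1: rows with parent in {6} -> Jazz (id 7, level 1), Card (id 10, level 1), Fantasy (id 15, level 1).
Iteration 2: rows with parent in {7,10,15} -> Comedy (id 8, level 2), Classical (id 11, level 2), Games (id 13, level 2), Drama (id 16, level 2).
Iteration 3: rows with parent in {8,11,13,16} -> Physics (id 12, level 3).
Iteration 4: no rows with parent in {12}; recursion stops.
Total rows emitted: 9.

9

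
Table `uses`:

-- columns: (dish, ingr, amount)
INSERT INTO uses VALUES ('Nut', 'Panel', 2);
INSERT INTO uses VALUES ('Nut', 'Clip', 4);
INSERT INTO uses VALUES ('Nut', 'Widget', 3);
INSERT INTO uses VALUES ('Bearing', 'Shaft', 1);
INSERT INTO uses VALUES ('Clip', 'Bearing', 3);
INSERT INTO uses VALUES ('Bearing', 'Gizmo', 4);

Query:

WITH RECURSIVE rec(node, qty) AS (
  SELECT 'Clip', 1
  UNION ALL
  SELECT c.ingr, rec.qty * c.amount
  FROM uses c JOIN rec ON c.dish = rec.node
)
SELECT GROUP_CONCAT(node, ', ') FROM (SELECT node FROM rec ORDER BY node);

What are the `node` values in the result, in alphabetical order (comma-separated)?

Bearing, Clip, Gizmo, Shaft

Base: (Clip, qty=1).
Iteration 1: components of {Clip} -> Bearing = 1*3 = 3.
Iteration 2: components of {Bearing} -> Gizmo = 3*4 = 12, Shaft = 3*1 = 3.
Iteration 3: no further components; recursion stops.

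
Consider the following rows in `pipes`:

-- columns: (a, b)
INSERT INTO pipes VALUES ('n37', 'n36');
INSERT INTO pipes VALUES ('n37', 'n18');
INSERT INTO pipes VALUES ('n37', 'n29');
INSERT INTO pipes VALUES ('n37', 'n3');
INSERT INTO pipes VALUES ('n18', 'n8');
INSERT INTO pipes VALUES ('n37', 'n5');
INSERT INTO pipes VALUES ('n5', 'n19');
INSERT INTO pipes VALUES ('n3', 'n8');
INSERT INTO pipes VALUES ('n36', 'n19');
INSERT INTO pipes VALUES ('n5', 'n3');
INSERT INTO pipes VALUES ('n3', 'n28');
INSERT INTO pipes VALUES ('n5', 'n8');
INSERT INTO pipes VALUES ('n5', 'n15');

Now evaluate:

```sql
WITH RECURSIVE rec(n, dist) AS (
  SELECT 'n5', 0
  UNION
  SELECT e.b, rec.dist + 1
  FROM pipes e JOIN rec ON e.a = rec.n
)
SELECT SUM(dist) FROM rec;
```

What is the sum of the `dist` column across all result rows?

Base: (n5, dist=0).
Iteration 1: edges from {n5} -> (n15, dist=1), (n19, dist=1), (n3, dist=1), (n8, dist=1).
Iteration 2: edges from {n15,n19,n3,n8} -> (n28, dist=2), (n8, dist=2).
Iteration 3: no outgoing edges from {n28,n8}; recursion stops.
SUM(dist) = 0 + 1 + 1 + 1 + 1 + 2 + 2 = 8.

8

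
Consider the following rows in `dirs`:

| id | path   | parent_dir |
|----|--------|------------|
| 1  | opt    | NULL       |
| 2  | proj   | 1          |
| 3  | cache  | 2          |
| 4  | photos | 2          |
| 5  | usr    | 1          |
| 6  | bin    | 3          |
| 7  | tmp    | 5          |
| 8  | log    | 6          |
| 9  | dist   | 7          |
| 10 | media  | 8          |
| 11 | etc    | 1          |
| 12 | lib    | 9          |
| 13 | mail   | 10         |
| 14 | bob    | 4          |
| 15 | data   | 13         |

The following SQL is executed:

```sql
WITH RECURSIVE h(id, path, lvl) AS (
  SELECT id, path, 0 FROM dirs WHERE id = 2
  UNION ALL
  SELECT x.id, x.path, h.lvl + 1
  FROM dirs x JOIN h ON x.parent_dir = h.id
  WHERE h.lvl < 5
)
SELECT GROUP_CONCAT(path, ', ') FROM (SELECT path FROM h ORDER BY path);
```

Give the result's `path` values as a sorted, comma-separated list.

Base: id=2 (proj) at lvl 0.
Iteration 1: rows with parent_dir in {2} -> cache (id 3, lvl 1), photos (id 4, lvl 1).
Iteration 2: rows with parent_dir in {3,4} -> bin (id 6, lvl 2), bob (id 14, lvl 2).
Iteration 3: rows with parent_dir in {6,14} -> log (id 8, lvl 3).
Iteration 4: rows with parent_dir in {8} -> media (id 10, lvl 4).
Iteration 5: rows with parent_dir in {10} -> mail (id 13, lvl 5).
Iteration 6: lvl < 5 fails for all current rows; recursion stops.

bin, bob, cache, log, mail, media, photos, proj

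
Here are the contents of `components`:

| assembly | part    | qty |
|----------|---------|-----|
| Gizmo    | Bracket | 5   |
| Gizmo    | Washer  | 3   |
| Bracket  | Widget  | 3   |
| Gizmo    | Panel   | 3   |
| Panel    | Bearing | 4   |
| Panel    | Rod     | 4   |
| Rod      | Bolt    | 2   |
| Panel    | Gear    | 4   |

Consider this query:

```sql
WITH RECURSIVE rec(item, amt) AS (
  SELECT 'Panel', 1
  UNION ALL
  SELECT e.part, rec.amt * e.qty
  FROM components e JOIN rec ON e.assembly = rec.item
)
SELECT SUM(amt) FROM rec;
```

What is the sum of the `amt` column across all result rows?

Base: (Panel, amt=1).
Iteration 1: components of {Panel} -> Bearing = 1*4 = 4, Gear = 1*4 = 4, Rod = 1*4 = 4.
Iteration 2: components of {Bearing,Gear,Rod} -> Bolt = 4*2 = 8.
Iteration 3: no further components; recursion stops.
SUM(amt) = 1 + 4 + 4 + 4 + 8 = 21.

21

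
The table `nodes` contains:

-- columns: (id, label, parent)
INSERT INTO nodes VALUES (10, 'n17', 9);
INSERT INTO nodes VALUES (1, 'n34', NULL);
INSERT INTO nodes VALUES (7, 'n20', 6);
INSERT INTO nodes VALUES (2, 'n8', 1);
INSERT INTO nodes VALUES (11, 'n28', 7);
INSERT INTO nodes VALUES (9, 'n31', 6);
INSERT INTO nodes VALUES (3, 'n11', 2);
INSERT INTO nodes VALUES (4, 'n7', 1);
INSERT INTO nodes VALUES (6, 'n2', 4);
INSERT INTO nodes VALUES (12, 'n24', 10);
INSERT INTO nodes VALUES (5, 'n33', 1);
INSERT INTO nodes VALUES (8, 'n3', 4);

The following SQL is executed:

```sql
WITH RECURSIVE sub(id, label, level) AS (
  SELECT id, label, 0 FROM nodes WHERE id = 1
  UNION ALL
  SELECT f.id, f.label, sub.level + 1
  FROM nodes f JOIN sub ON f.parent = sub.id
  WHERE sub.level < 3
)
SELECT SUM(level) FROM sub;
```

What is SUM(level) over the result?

Base: id=1 (n34) at level 0.
Iteration 1: rows with parent in {1} -> n8 (id 2, level 1), n7 (id 4, level 1), n33 (id 5, level 1).
Iteration 2: rows with parent in {2,4,5} -> n11 (id 3, level 2), n2 (id 6, level 2), n3 (id 8, level 2).
Iteration 3: rows with parent in {3,6,8} -> n20 (id 7, level 3), n31 (id 9, level 3).
Iteration 4: level < 3 fails for all current rows; recursion stops.
SUM(level) = 0 + 1 + 1 + 1 + 2 + 2 + 2 + 3 + 3 = 15.

15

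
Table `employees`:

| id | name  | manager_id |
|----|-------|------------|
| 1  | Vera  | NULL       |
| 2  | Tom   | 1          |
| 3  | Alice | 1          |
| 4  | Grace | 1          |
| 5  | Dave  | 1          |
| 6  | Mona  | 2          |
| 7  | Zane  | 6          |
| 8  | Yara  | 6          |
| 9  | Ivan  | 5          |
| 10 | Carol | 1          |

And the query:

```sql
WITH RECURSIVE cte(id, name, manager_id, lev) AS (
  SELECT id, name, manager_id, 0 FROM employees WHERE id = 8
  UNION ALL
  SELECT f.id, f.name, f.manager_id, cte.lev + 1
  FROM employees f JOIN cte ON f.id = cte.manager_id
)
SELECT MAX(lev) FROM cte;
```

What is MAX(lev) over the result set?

Base: id=8 (Yara), manager_id=6, lev 0.
Iteration 1: join on id=6 -> Mona (id 6, manager_id=2, lev 1).
Iteration 2: join on id=2 -> Tom (id 2, manager_id=1, lev 2).
Iteration 3: join on id=1 -> Vera (id 1, manager_id=NULL, lev 3).
Iteration 4: manager_id is NULL; no match; recursion stops.
lev values: 0, 1, 2, 3; the maximum is 3.

3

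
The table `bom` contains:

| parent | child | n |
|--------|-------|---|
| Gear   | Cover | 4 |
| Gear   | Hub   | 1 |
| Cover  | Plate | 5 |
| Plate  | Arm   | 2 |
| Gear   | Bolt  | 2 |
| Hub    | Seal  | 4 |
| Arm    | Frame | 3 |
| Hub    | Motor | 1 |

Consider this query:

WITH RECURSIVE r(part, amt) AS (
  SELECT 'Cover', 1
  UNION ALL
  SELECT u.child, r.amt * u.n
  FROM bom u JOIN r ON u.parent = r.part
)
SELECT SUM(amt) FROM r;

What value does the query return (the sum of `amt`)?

46

Base: (Cover, amt=1).
Iteration 1: components of {Cover} -> Plate = 1*5 = 5.
Iteration 2: components of {Plate} -> Arm = 5*2 = 10.
Iteration 3: components of {Arm} -> Frame = 10*3 = 30.
Iteration 4: no further components; recursion stops.
SUM(amt) = 1 + 5 + 10 + 30 = 46.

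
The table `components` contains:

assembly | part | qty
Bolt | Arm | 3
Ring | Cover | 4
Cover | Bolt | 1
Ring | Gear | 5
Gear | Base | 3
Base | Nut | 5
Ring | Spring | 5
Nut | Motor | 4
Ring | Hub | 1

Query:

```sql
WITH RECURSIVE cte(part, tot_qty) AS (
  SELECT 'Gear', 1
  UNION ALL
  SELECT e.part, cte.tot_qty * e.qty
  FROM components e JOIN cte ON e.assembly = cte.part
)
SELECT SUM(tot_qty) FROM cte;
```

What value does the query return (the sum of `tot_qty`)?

79

Base: (Gear, tot_qty=1).
Iteration 1: components of {Gear} -> Base = 1*3 = 3.
Iteration 2: components of {Base} -> Nut = 3*5 = 15.
Iteration 3: components of {Nut} -> Motor = 15*4 = 60.
Iteration 4: no further components; recursion stops.
SUM(tot_qty) = 1 + 3 + 15 + 60 = 79.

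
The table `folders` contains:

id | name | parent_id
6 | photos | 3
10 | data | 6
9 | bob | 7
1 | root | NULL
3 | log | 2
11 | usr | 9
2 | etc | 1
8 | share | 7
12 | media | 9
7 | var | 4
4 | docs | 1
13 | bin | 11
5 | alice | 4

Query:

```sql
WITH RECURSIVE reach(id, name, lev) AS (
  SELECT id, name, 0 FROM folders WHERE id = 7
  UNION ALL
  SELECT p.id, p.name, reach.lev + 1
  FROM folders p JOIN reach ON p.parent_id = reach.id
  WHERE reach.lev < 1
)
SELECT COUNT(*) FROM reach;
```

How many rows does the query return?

3

Base: id=7 (var) at lev 0.
Iteration 1: rows with parent_id in {7} -> share (id 8, lev 1), bob (id 9, lev 1).
Iteration 2: lev < 1 fails for all current rows; recursion stops.
Total rows emitted: 3.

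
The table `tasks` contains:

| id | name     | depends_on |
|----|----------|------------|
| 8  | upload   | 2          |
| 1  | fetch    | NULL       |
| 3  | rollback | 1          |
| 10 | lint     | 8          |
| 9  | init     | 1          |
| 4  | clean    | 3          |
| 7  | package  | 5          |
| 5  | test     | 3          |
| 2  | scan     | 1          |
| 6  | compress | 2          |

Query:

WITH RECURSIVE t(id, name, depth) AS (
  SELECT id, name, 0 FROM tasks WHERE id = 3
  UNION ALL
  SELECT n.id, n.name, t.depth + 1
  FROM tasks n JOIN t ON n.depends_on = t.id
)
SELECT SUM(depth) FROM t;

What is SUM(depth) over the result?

Base: id=3 (rollback) at depth 0.
Iteration 1: rows with depends_on in {3} -> clean (id 4, depth 1), test (id 5, depth 1).
Iteration 2: rows with depends_on in {4,5} -> package (id 7, depth 2).
Iteration 3: no rows with depends_on in {7}; recursion stops.
SUM(depth) = 0 + 1 + 1 + 2 = 4.

4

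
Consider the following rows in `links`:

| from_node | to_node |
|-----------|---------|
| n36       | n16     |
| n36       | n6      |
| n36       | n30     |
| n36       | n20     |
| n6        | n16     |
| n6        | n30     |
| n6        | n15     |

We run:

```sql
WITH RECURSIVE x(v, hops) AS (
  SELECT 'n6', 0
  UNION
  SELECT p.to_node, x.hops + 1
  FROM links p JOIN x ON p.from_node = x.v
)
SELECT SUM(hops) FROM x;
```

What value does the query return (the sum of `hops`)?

Base: (n6, hops=0).
Iteration 1: edges from {n6} -> (n15, hops=1), (n16, hops=1), (n30, hops=1).
Iteration 2: no outgoing edges from {n15,n16,n30}; recursion stops.
SUM(hops) = 0 + 1 + 1 + 1 = 3.

3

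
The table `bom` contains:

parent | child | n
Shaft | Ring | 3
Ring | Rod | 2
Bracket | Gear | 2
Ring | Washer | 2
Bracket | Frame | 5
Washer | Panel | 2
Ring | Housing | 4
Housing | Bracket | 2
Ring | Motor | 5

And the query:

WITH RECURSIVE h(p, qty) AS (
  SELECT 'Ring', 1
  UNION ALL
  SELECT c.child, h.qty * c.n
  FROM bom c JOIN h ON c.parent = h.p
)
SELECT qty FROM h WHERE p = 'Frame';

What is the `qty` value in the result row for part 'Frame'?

40

Base: (Ring, qty=1).
Iteration 1: components of {Ring} -> Housing = 1*4 = 4, Motor = 1*5 = 5, Rod = 1*2 = 2, Washer = 1*2 = 2.
Iteration 2: components of {Housing,Motor,Rod,Washer} -> Bracket = 4*2 = 8, Panel = 2*2 = 4.
Iteration 3: components of {Bracket,Panel} -> Frame = 8*5 = 40, Gear = 8*2 = 16.
Iteration 4: no further components; recursion stops.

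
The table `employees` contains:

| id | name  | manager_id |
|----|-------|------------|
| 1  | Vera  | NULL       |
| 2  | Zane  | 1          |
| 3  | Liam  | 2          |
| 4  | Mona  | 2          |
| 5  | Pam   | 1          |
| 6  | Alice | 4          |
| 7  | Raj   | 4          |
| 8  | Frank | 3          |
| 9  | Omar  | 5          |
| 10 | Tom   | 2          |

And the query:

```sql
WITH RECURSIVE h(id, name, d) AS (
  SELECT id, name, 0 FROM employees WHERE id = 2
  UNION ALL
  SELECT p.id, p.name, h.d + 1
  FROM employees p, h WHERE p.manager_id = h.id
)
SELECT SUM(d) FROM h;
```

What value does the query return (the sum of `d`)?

Base: id=2 (Zane) at d 0.
Iteration 1: rows with manager_id in {2} -> Liam (id 3, d 1), Mona (id 4, d 1), Tom (id 10, d 1).
Iteration 2: rows with manager_id in {3,4,10} -> Alice (id 6, d 2), Raj (id 7, d 2), Frank (id 8, d 2).
Iteration 3: no rows with manager_id in {6,7,8}; recursion stops.
SUM(d) = 0 + 1 + 1 + 1 + 2 + 2 + 2 = 9.

9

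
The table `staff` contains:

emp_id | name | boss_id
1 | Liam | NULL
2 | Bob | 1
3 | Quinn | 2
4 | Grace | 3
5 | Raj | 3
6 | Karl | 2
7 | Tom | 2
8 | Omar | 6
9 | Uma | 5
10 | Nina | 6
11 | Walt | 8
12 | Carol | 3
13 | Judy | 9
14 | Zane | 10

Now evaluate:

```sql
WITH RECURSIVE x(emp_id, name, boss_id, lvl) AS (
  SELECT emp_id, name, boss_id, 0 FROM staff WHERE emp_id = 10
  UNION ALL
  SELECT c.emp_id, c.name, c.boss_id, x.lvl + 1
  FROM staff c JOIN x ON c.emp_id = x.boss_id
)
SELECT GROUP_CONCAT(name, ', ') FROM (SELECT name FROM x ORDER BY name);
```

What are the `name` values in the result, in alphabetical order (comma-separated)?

Bob, Karl, Liam, Nina

Base: emp_id=10 (Nina), boss_id=6, lvl 0.
Iteration 1: join on emp_id=6 -> Karl (id 6, boss_id=2, lvl 1).
Iteration 2: join on emp_id=2 -> Bob (id 2, boss_id=1, lvl 2).
Iteration 3: join on emp_id=1 -> Liam (id 1, boss_id=NULL, lvl 3).
Iteration 4: boss_id is NULL; no match; recursion stops.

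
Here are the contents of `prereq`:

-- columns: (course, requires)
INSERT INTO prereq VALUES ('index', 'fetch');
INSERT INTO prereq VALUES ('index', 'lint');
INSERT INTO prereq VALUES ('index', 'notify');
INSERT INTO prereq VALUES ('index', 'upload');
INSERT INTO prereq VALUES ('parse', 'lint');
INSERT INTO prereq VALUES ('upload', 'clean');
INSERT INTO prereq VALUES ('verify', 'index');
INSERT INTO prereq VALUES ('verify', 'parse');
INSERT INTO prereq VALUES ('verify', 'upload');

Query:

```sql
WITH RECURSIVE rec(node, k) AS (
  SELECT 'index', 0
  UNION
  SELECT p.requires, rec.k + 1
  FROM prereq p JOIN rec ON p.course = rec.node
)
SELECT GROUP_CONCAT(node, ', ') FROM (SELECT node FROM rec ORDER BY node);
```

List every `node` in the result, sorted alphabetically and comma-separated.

clean, fetch, index, lint, notify, upload

Base: (index, k=0).
Iteration 1: edges from {index} -> (fetch, k=1), (lint, k=1), (notify, k=1), (upload, k=1).
Iteration 2: edges from {fetch,lint,notify,upload} -> (clean, k=2).
Iteration 3: no outgoing edges from {clean}; recursion stops.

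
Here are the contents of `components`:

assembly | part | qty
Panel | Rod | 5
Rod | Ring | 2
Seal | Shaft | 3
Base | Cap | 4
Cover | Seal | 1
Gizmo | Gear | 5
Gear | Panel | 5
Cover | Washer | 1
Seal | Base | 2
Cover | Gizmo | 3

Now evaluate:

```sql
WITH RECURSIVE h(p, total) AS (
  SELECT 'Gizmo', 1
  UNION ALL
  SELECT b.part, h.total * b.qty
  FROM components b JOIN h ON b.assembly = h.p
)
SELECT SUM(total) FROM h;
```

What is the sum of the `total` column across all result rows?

Base: (Gizmo, total=1).
Iteration 1: components of {Gizmo} -> Gear = 1*5 = 5.
Iteration 2: components of {Gear} -> Panel = 5*5 = 25.
Iteration 3: components of {Panel} -> Rod = 25*5 = 125.
Iteration 4: components of {Rod} -> Ring = 125*2 = 250.
Iteration 5: no further components; recursion stops.
SUM(total) = 1 + 5 + 25 + 125 + 250 = 406.

406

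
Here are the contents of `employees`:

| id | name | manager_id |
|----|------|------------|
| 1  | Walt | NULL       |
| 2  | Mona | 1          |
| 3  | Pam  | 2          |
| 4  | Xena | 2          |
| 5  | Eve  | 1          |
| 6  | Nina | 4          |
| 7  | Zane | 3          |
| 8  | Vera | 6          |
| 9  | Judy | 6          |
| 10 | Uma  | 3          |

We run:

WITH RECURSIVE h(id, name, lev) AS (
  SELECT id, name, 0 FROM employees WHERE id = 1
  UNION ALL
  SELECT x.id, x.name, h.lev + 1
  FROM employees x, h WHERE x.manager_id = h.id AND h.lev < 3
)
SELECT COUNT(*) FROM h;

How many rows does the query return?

Base: id=1 (Walt) at lev 0.
Iteration 1: rows with manager_id in {1} -> Mona (id 2, lev 1), Eve (id 5, lev 1).
Iteration 2: rows with manager_id in {2,5} -> Pam (id 3, lev 2), Xena (id 4, lev 2).
Iteration 3: rows with manager_id in {3,4} -> Nina (id 6, lev 3), Zane (id 7, lev 3), Uma (id 10, lev 3).
Iteration 4: lev < 3 fails for all current rows; recursion stops.
Total rows emitted: 8.

8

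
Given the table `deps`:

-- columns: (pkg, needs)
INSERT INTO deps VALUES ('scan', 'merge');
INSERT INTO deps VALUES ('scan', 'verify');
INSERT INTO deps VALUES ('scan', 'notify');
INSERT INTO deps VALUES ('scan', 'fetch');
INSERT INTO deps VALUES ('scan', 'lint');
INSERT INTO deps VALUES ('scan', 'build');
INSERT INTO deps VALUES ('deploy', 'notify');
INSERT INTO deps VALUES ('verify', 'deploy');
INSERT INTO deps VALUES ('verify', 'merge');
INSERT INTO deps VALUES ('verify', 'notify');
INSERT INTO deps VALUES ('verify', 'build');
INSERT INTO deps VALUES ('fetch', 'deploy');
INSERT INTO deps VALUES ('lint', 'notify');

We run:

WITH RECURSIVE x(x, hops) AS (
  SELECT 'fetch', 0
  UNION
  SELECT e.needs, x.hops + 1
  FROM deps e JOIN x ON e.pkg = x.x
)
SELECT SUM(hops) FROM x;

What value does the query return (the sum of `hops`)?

Base: (fetch, hops=0).
Iteration 1: edges from {fetch} -> (deploy, hops=1).
Iteration 2: edges from {deploy} -> (notify, hops=2).
Iteration 3: no outgoing edges from {notify}; recursion stops.
SUM(hops) = 0 + 1 + 2 = 3.

3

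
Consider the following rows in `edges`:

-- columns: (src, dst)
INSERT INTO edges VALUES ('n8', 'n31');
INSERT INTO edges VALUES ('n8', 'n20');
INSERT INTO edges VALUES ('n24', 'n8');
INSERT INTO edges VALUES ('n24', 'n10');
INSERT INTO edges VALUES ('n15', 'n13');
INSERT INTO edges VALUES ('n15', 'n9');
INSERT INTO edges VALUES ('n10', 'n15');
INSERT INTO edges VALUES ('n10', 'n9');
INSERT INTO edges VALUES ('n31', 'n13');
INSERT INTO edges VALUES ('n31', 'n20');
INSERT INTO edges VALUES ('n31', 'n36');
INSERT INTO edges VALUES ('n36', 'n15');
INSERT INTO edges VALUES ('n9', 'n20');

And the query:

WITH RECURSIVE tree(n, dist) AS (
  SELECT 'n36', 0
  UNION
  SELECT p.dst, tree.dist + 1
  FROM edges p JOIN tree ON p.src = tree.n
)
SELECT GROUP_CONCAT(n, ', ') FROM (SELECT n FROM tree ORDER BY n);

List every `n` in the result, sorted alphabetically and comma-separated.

n13, n15, n20, n36, n9

Base: (n36, dist=0).
Iteration 1: edges from {n36} -> (n15, dist=1).
Iteration 2: edges from {n15} -> (n13, dist=2), (n9, dist=2).
Iteration 3: edges from {n13,n9} -> (n20, dist=3).
Iteration 4: no outgoing edges from {n20}; recursion stops.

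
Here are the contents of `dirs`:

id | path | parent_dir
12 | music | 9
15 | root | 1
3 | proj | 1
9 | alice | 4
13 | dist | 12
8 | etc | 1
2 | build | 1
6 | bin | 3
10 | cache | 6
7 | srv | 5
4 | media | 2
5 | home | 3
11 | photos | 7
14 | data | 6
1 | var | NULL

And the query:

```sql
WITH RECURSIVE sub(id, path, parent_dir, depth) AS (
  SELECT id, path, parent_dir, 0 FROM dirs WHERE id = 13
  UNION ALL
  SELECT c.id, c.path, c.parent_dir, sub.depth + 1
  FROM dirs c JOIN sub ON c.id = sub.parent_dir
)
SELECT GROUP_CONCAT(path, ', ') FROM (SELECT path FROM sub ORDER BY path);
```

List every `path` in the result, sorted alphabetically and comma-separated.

Base: id=13 (dist), parent_dir=12, depth 0.
Iteration 1: join on id=12 -> music (id 12, parent_dir=9, depth 1).
Iteration 2: join on id=9 -> alice (id 9, parent_dir=4, depth 2).
Iteration 3: join on id=4 -> media (id 4, parent_dir=2, depth 3).
Iteration 4: join on id=2 -> build (id 2, parent_dir=1, depth 4).
Iteration 5: join on id=1 -> var (id 1, parent_dir=NULL, depth 5).
Iteration 6: parent_dir is NULL; no match; recursion stops.

alice, build, dist, media, music, var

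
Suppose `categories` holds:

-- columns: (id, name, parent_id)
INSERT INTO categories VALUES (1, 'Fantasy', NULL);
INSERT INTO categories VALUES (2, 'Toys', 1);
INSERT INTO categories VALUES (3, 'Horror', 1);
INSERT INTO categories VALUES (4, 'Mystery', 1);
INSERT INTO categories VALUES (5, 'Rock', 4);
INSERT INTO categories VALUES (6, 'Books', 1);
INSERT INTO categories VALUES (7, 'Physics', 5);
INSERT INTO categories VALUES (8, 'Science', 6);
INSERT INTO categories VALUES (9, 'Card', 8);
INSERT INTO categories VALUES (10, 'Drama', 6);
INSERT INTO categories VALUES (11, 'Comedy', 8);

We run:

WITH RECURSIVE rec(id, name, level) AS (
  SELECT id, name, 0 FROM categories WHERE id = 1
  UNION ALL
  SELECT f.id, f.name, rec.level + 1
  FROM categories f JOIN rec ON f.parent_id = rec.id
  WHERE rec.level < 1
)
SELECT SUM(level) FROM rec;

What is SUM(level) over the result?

4

Base: id=1 (Fantasy) at level 0.
Iteration 1: rows with parent_id in {1} -> Toys (id 2, level 1), Horror (id 3, level 1), Mystery (id 4, level 1), Books (id 6, level 1).
Iteration 2: level < 1 fails for all current rows; recursion stops.
SUM(level) = 0 + 1 + 1 + 1 + 1 = 4.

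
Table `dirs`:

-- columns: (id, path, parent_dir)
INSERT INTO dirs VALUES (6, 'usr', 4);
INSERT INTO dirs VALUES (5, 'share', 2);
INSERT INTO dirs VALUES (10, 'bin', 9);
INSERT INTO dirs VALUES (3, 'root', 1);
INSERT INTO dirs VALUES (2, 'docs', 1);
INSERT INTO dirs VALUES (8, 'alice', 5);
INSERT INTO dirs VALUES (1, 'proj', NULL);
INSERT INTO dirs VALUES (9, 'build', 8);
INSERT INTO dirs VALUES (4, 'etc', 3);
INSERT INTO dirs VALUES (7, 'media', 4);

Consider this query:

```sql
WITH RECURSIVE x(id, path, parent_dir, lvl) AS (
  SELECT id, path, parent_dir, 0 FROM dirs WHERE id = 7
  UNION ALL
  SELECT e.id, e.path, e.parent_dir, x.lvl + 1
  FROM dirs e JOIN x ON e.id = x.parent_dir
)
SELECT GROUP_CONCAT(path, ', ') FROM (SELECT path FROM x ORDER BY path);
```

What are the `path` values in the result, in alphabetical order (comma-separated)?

etc, media, proj, root

Base: id=7 (media), parent_dir=4, lvl 0.
Iteration 1: join on id=4 -> etc (id 4, parent_dir=3, lvl 1).
Iteration 2: join on id=3 -> root (id 3, parent_dir=1, lvl 2).
Iteration 3: join on id=1 -> proj (id 1, parent_dir=NULL, lvl 3).
Iteration 4: parent_dir is NULL; no match; recursion stops.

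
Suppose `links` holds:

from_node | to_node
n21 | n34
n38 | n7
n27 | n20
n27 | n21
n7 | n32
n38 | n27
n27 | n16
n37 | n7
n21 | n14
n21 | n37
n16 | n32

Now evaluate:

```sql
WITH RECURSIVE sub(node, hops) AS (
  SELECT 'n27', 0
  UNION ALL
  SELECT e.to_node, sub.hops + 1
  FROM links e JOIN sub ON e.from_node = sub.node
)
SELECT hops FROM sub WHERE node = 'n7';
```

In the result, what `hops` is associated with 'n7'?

3

Base: (n27, hops=0).
Iteration 1: edges from {n27} -> (n16, hops=1), (n20, hops=1), (n21, hops=1).
Iteration 2: edges from {n16,n20,n21} -> (n14, hops=2), (n32, hops=2), (n34, hops=2), (n37, hops=2).
Iteration 3: edges from {n14,n32,n34,n37} -> (n7, hops=3).
Iteration 4: edges from {n7} -> (n32, hops=4).
Iteration 5: no outgoing edges from {n32}; recursion stops.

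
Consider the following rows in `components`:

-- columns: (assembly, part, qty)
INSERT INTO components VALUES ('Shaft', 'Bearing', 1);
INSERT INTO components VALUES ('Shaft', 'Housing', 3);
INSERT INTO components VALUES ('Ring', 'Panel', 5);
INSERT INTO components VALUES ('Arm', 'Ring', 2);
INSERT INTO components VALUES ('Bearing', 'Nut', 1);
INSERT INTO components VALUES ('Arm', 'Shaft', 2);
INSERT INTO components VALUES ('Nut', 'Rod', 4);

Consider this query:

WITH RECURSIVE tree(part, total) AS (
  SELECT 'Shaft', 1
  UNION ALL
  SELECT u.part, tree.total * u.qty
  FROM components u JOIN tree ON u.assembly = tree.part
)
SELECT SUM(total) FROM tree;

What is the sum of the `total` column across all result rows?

Base: (Shaft, total=1).
Iteration 1: components of {Shaft} -> Bearing = 1*1 = 1, Housing = 1*3 = 3.
Iteration 2: components of {Bearing,Housing} -> Nut = 1*1 = 1.
Iteration 3: components of {Nut} -> Rod = 1*4 = 4.
Iteration 4: no further components; recursion stops.
SUM(total) = 1 + 3 + 1 + 1 + 4 = 10.

10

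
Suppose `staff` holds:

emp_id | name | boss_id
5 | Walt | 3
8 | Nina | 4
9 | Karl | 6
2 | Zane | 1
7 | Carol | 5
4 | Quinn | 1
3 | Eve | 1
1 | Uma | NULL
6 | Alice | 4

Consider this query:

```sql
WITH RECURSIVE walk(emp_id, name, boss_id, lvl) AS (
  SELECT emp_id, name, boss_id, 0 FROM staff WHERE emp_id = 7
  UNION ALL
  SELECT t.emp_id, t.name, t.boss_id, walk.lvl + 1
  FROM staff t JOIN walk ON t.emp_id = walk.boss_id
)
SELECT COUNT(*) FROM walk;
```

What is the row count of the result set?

4

Base: emp_id=7 (Carol), boss_id=5, lvl 0.
Iteration 1: join on emp_id=5 -> Walt (id 5, boss_id=3, lvl 1).
Iteration 2: join on emp_id=3 -> Eve (id 3, boss_id=1, lvl 2).
Iteration 3: join on emp_id=1 -> Uma (id 1, boss_id=NULL, lvl 3).
Iteration 4: boss_id is NULL; no match; recursion stops.
Total rows emitted: 4.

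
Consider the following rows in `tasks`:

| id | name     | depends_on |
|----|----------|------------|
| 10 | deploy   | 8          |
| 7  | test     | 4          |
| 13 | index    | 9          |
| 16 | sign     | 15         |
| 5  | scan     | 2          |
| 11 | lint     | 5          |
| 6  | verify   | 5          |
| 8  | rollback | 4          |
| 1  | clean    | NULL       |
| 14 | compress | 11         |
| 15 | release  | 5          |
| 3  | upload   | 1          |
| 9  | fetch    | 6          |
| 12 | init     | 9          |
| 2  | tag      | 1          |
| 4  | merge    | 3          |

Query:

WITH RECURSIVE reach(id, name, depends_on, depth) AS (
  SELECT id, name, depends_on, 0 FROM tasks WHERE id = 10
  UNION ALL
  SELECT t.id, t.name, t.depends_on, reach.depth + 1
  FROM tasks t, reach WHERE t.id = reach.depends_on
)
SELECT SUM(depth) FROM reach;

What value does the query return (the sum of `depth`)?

10

Base: id=10 (deploy), depends_on=8, depth 0.
Iteration 1: join on id=8 -> rollback (id 8, depends_on=4, depth 1).
Iteration 2: join on id=4 -> merge (id 4, depends_on=3, depth 2).
Iteration 3: join on id=3 -> upload (id 3, depends_on=1, depth 3).
Iteration 4: join on id=1 -> clean (id 1, depends_on=NULL, depth 4).
Iteration 5: depends_on is NULL; no match; recursion stops.
SUM(depth) = 0 + 1 + 2 + 3 + 4 = 10.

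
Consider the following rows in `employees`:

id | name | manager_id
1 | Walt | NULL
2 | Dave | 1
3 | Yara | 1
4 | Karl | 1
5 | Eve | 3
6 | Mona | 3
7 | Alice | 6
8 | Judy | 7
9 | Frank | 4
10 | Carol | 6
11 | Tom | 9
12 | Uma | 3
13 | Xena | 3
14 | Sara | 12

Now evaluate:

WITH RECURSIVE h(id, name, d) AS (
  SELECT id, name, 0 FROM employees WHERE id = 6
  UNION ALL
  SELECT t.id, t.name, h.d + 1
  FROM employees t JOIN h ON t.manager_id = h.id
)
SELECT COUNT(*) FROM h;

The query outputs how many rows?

4

Base: id=6 (Mona) at d 0.
Iteration 1: rows with manager_id in {6} -> Alice (id 7, d 1), Carol (id 10, d 1).
Iteration 2: rows with manager_id in {7,10} -> Judy (id 8, d 2).
Iteration 3: no rows with manager_id in {8}; recursion stops.
Total rows emitted: 4.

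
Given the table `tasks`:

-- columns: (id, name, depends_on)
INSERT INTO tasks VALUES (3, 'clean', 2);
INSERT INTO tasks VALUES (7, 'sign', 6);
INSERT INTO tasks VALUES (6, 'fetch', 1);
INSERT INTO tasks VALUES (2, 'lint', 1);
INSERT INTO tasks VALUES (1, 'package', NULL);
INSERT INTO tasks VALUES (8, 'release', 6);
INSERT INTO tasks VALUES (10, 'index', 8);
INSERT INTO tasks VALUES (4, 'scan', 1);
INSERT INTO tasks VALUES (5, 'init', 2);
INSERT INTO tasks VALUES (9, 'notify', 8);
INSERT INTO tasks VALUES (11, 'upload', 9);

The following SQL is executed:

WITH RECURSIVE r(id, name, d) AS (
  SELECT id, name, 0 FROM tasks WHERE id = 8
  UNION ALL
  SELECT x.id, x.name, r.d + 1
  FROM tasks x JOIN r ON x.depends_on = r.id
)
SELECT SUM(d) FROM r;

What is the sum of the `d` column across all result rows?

4

Base: id=8 (release) at d 0.
Iteration 1: rows with depends_on in {8} -> notify (id 9, d 1), index (id 10, d 1).
Iteration 2: rows with depends_on in {9,10} -> upload (id 11, d 2).
Iteration 3: no rows with depends_on in {11}; recursion stops.
SUM(d) = 0 + 1 + 1 + 2 = 4.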